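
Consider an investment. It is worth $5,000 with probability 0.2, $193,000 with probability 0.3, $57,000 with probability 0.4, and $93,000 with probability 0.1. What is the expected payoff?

$91,000

EV = 0.2 × 5000 + 0.3 × 193000 + 0.4 × 57000 + 0.1 × 93000 = 1000 + 57900 + 22800 + 9300 = 91000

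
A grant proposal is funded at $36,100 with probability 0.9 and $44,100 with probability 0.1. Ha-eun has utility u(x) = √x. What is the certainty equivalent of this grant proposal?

$36,864

E[u] = 0.9·√36100 + 0.1·√44100 = 0.9·190 + 0.1·210 = 192
CE = (192)² = 36864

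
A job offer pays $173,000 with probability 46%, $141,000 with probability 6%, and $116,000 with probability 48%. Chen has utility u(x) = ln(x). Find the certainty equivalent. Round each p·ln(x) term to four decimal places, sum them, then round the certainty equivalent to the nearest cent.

E[u] = 0.46·ln(173000) + 0.06·ln(141000) + 0.48·ln(116000) = 5.5481 + 0.7114 + 5.5974 = 11.8569
CE = e^11.8569 ≈ 141054.27

$141,054.27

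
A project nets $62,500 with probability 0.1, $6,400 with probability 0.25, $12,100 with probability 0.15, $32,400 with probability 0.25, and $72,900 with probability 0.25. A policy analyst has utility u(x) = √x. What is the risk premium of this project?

E[u] = 0.1·√62500 + 0.25·√6400 + 0.15·√12100 + 0.25·√32400 + 0.25·√72900 = 0.1·250 + 0.25·80 + 0.15·110 + 0.25·180 + 0.25·270 = 174
CE = (174)² = 30276
Risk premium = EV − CE = 35990 − 30276 = 5714

$5,714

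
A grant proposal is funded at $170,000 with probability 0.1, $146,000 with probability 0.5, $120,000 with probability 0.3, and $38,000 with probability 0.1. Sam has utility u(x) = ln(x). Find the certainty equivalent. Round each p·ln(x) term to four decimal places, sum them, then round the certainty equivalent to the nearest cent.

$122,173.81

E[u] = 0.1·ln(170000) + 0.5·ln(146000) + 0.3·ln(120000) + 0.1·ln(38000) = 1.2044 + 5.9457 + 3.5086 + 1.0545 = 11.7132
CE = e^11.7132 ≈ 122173.81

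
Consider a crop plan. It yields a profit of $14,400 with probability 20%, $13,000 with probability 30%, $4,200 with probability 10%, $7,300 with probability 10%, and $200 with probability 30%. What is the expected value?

$7,990

EV = 0.2 × 14400 + 0.3 × 13000 + 0.1 × 4200 + 0.1 × 7300 + 0.3 × 200 = 2880 + 3900 + 420 + 730 + 60 = 7990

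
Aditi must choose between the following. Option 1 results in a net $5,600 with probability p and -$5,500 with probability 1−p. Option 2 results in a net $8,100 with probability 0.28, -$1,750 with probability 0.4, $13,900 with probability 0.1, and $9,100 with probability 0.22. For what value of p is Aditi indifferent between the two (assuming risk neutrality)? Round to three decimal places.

p = 0.942

EV(Option 2) = 0.28 × 8100 + 0.4 × (-1750) + 0.1 × 13900 + 0.22 × 9100 = 2268 − 700 + 1390 + 2002 = 4960
p·5600 + (1−p)·(-5500) = 4960
11100p − 5500 = 4960
p = (4960 + 5500) / 11100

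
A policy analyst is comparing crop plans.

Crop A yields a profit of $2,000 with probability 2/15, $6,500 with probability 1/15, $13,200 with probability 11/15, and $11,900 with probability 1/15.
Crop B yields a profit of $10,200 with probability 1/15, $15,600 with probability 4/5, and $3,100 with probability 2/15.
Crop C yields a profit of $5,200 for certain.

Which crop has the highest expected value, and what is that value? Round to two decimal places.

Crop A = 2/15 × 2000 + 1/15 × 6500 + 11/15 × 13200 + 1/15 × 11900 = 266.6667 + 433.3333 + 9680 + 793.3333 = 11173.3333
Crop B = 1/15 × 10200 + 4/5 × 15600 + 2/15 × 3100 = 680 + 12480 + 413.3333 = 13573.3333
Crop C: 5200 (certain)

Crop B ($13,573.33)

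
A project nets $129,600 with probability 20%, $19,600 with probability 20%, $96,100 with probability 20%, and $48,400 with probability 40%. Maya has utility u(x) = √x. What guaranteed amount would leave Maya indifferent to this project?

$62,500

E[u] = 0.2·√129600 + 0.2·√19600 + 0.2·√96100 + 0.4·√48400 = 0.2·360 + 0.2·140 + 0.2·310 + 0.4·220 = 250
CE = (250)² = 62500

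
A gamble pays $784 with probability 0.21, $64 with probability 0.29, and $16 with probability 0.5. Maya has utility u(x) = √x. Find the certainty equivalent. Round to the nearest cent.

$104.04

E[u] = 0.21·√784 + 0.29·√64 + 0.5·√16 = 0.21·28 + 0.29·8 + 0.5·4 = 10.2
CE = (10.2)² = 104.04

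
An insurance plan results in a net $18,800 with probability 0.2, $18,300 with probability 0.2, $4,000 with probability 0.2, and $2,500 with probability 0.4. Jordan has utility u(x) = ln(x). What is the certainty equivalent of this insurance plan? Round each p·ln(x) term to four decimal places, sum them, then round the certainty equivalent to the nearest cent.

$6,121.73

E[u] = 0.2·ln(18800) + 0.2·ln(18300) + 0.2·ln(4000) + 0.4·ln(2500) = 1.9683 + 1.9629 + 1.6588 + 3.1296 = 8.7196
CE = e^8.7196 ≈ 6121.73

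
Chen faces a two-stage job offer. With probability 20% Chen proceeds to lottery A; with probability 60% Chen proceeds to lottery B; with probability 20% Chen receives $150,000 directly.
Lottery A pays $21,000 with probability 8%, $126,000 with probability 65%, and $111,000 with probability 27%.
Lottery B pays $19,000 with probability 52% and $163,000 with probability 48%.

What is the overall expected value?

EV(A) = 0.08 × 21000 + 0.65 × 126000 + 0.27 × 111000 = 1680 + 81900 + 29970 = 113550
EV(B) = 0.52 × 19000 + 0.48 × 163000 = 9880 + 78240 = 88120
Branch C: 150000 (certain)
Overall = 0.2 × 113550 + 0.6 × 88120 + 0.2 × 150000 = 22710 + 52872 + 30000 = 105582

$105,582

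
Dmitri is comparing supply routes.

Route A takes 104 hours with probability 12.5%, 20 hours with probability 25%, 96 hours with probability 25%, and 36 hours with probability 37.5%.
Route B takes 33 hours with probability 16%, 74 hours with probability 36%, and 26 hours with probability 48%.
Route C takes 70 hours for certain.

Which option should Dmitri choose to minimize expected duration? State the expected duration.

Route A = 0.125 × 104 + 0.25 × 20 + 0.25 × 96 + 0.375 × 36 = 13 + 5 + 24 + 13.5 = 55.5
Route B = 0.16 × 33 + 0.36 × 74 + 0.48 × 26 = 5.28 + 26.64 + 12.48 = 44.4
Route C: 70 (certain)

Route B (44.4 hours)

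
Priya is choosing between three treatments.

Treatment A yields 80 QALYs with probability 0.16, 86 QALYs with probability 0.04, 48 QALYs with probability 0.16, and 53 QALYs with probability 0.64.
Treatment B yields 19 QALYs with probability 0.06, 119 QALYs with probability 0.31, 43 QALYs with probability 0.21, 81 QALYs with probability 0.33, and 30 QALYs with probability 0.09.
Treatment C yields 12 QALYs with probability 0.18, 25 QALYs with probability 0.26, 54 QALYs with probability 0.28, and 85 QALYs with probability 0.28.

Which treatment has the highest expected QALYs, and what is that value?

Treatment A = 0.16 × 80 + 0.04 × 86 + 0.16 × 48 + 0.64 × 53 = 12.8 + 3.44 + 7.68 + 33.92 = 57.84
Treatment B = 0.06 × 19 + 0.31 × 119 + 0.21 × 43 + 0.33 × 81 + 0.09 × 30 = 1.14 + 36.89 + 9.03 + 26.73 + 2.7 = 76.49
Treatment C = 0.18 × 12 + 0.26 × 25 + 0.28 × 54 + 0.28 × 85 = 2.16 + 6.5 + 15.12 + 23.8 = 47.58

Treatment B (76.49 QALYs)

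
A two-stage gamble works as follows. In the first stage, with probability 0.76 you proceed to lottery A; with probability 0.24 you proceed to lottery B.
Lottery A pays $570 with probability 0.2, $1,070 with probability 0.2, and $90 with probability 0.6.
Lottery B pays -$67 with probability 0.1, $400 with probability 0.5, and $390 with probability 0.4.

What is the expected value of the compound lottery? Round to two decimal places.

EV(A) = 0.2 × 570 + 0.2 × 1070 + 0.6 × 90 = 114 + 214 + 54 = 382
EV(B) = 0.1 × (-67) + 0.5 × 400 + 0.4 × 390 = -6.7 + 200 + 156 = 349.3
Overall = 0.76 × 382 + 0.24 × 349.3 = 290.32 + 83.832 = 374.152

$374.15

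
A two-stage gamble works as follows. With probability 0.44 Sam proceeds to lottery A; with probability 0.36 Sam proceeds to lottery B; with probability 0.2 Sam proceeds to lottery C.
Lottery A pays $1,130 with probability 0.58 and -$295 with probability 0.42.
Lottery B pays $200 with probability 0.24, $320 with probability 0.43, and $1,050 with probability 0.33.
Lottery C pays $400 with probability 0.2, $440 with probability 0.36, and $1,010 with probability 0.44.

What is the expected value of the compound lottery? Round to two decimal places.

$561.98

EV(A) = 0.58 × 1130 + 0.42 × (-295) = 655.4 − 123.9 = 531.5
EV(B) = 0.24 × 200 + 0.43 × 320 + 0.33 × 1050 = 48 + 137.6 + 346.5 = 532.1
EV(C) = 0.2 × 400 + 0.36 × 440 + 0.44 × 1010 = 80 + 158.4 + 444.4 = 682.8
Overall = 0.44 × 531.5 + 0.36 × 532.1 + 0.2 × 682.8 = 233.86 + 191.556 + 136.56 = 561.976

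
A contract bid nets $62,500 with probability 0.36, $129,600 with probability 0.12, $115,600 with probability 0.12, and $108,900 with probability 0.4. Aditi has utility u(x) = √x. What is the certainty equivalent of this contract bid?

$93,636

E[u] = 0.36·√62500 + 0.12·√129600 + 0.12·√115600 + 0.4·√108900 = 0.36·250 + 0.12·360 + 0.12·340 + 0.4·330 = 306
CE = (306)² = 93636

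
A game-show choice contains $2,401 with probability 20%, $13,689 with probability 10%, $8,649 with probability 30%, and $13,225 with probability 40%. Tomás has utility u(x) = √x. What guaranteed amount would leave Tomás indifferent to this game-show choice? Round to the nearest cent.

E[u] = 0.2·√2401 + 0.1·√13689 + 0.3·√8649 + 0.4·√13225 = 0.2·49 + 0.1·117 + 0.3·93 + 0.4·115 = 95.4
CE = (95.4)² = 9101.16

$9,101.16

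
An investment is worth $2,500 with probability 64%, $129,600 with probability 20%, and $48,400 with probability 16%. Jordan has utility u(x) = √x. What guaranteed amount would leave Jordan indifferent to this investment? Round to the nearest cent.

$19,376.64

E[u] = 0.64·√2500 + 0.2·√129600 + 0.16·√48400 = 0.64·50 + 0.2·360 + 0.16·220 = 139.2
CE = (139.2)² = 19376.64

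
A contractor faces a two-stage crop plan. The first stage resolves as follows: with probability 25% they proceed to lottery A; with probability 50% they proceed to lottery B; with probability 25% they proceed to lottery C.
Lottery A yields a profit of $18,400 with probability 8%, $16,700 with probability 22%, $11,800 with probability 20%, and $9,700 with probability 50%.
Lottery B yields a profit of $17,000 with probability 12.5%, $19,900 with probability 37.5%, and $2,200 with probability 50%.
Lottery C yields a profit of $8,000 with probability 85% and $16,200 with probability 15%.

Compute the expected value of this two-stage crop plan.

$10,740.25

EV(A) = 0.08 × 18400 + 0.22 × 16700 + 0.2 × 11800 + 0.5 × 9700 = 1472 + 3674 + 2360 + 4850 = 12356
EV(B) = 0.125 × 17000 + 0.375 × 19900 + 0.5 × 2200 = 2125 + 7462.5 + 1100 = 10687.5
EV(C) = 0.85 × 8000 + 0.15 × 16200 = 6800 + 2430 = 9230
Overall = 0.25 × 12356 + 0.5 × 10687.5 + 0.25 × 9230 = 3089 + 5343.75 + 2307.5 = 10740.25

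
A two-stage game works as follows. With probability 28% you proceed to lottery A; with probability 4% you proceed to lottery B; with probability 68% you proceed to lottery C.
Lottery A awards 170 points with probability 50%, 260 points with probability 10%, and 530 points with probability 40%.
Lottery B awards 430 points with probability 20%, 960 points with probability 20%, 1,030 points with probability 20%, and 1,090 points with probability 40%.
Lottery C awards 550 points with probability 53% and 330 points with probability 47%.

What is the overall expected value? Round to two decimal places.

430.93 points

EV(A) = 0.5 × 170 + 0.1 × 260 + 0.4 × 530 = 85 + 26 + 212 = 323
EV(B) = 0.2 × 430 + 0.2 × 960 + 0.2 × 1030 + 0.4 × 1090 = 86 + 192 + 206 + 436 = 920
EV(C) = 0.53 × 550 + 0.47 × 330 = 291.5 + 155.1 = 446.6
Overall = 0.28 × 323 + 0.04 × 920 + 0.68 × 446.6 = 90.44 + 36.8 + 303.688 = 430.928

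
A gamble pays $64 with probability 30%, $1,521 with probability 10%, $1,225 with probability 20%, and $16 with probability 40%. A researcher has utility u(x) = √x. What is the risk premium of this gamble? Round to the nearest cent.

E[u] = 0.3·√64 + 0.1·√1521 + 0.2·√1225 + 0.4·√16 = 0.3·8 + 0.1·39 + 0.2·35 + 0.4·4 = 14.9
CE = (14.9)² = 222.01
Risk premium = EV − CE = 422.7 − 222.01 = 200.69

$200.69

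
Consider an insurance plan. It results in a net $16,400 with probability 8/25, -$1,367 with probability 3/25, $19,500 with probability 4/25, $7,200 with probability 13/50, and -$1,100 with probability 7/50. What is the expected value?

$9,921.96

EV = 8/25 × 16400 + 3/25 × (-1367) + 4/25 × 19500 + 13/50 × 7200 + 7/50 × (-1100) = 5248 − 164.04 + 3120 + 1872 − 154 = 9921.96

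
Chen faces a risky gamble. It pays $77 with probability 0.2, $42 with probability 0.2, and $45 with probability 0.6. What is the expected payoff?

EV = 0.2 × 77 + 0.2 × 42 + 0.6 × 45 = 15.4 + 8.4 + 27 = 50.8

$50.80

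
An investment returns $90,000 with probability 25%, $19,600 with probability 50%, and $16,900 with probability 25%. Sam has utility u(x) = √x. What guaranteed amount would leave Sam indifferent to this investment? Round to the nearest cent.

E[u] = 0.25·√90000 + 0.5·√19600 + 0.25·√16900 = 0.25·300 + 0.5·140 + 0.25·130 = 177.5
CE = (177.5)² = 31506.25

$31,506.25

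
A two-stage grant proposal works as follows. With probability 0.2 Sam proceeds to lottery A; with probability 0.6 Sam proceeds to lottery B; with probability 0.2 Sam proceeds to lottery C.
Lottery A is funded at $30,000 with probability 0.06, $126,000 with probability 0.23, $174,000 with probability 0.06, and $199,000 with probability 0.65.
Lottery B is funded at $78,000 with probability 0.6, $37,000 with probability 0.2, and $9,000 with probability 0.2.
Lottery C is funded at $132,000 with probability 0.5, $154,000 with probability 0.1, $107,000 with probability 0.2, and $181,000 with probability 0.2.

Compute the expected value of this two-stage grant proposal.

EV(A) = 0.06 × 30000 + 0.23 × 126000 + 0.06 × 174000 + 0.65 × 199000 = 1800 + 28980 + 10440 + 129350 = 170570
EV(B) = 0.6 × 78000 + 0.2 × 37000 + 0.2 × 9000 = 46800 + 7400 + 1800 = 56000
EV(C) = 0.5 × 132000 + 0.1 × 154000 + 0.2 × 107000 + 0.2 × 181000 = 66000 + 15400 + 21400 + 36200 = 139000
Overall = 0.2 × 170570 + 0.6 × 56000 + 0.2 × 139000 = 34114 + 33600 + 27800 = 95514

$95,514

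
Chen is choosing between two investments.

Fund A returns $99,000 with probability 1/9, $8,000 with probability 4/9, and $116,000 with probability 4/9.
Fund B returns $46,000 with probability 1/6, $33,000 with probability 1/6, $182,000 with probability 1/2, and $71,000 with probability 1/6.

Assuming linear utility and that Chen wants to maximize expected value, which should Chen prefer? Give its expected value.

Fund B ($116,000)

Fund A = 1/9 × 99000 + 4/9 × 8000 + 4/9 × 116000 = 11000 + 3555.5556 + 51555.5556 = 66111.1111
Fund B = 1/6 × 46000 + 1/6 × 33000 + 1/2 × 182000 + 1/6 × 71000 = 7666.6667 + 5500 + 91000 + 11833.3333 = 116000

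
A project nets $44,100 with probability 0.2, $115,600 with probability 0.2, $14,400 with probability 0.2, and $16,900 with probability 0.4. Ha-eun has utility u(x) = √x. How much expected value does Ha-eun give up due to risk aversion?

$6,984

E[u] = 0.2·√44100 + 0.2·√115600 + 0.2·√14400 + 0.4·√16900 = 0.2·210 + 0.2·340 + 0.2·120 + 0.4·130 = 186
CE = (186)² = 34596
Risk premium = EV − CE = 41580 − 34596 = 6984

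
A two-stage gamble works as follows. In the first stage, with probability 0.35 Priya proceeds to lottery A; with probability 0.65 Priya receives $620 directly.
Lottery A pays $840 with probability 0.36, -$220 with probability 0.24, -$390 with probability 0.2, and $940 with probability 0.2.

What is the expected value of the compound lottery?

$528.86

EV(A) = 0.36 × 840 + 0.24 × (-220) + 0.2 × (-390) + 0.2 × 940 = 302.4 − 52.8 − 78 + 188 = 359.6
Branch B: 620 (certain)
Overall = 0.35 × 359.6 + 0.65 × 620 = 125.86 + 403 = 528.86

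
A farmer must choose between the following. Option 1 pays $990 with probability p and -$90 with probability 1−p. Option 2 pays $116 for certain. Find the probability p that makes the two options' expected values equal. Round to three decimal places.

p·990 + (1−p)·(-90) = 116
1080p − 90 = 116
p = (116 + 90) / 1080

p = 0.191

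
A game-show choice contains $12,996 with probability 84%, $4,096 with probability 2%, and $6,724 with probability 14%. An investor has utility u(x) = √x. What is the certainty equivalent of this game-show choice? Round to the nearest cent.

E[u] = 0.84·√12996 + 0.02·√4096 + 0.14·√6724 = 0.84·114 + 0.02·64 + 0.14·82 = 108.52
CE = (108.52)² = 11776.5904

$11,776.59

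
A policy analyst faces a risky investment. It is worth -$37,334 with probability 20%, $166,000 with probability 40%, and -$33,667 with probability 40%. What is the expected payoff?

EV = 0.2 × (-37334) + 0.4 × 166000 + 0.4 × (-33667) = -7466.8 + 66400 − 13466.8 = 45466.4

$45,466.40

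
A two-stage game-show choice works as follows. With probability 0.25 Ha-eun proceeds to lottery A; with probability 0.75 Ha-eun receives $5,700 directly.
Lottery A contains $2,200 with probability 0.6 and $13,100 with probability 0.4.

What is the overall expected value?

$5,915

EV(A) = 0.6 × 2200 + 0.4 × 13100 = 1320 + 5240 = 6560
Branch B: 5700 (certain)
Overall = 0.25 × 6560 + 0.75 × 5700 = 1640 + 4275 = 5915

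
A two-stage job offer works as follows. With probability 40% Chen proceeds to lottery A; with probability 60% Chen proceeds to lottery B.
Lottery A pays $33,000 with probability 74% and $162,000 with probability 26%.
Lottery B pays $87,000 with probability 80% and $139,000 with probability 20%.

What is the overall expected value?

$85,056

EV(A) = 0.74 × 33000 + 0.26 × 162000 = 24420 + 42120 = 66540
EV(B) = 0.8 × 87000 + 0.2 × 139000 = 69600 + 27800 = 97400
Overall = 0.4 × 66540 + 0.6 × 97400 = 26616 + 58440 = 85056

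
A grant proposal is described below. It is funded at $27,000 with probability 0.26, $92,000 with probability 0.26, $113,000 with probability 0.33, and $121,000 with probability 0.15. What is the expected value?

EV = 0.26 × 27000 + 0.26 × 92000 + 0.33 × 113000 + 0.15 × 121000 = 7020 + 23920 + 37290 + 18150 = 86380

$86,380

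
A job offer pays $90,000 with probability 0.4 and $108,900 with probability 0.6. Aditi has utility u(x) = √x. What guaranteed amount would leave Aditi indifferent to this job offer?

$101,124

E[u] = 0.4·√90000 + 0.6·√108900 = 0.4·300 + 0.6·330 = 318
CE = (318)² = 101124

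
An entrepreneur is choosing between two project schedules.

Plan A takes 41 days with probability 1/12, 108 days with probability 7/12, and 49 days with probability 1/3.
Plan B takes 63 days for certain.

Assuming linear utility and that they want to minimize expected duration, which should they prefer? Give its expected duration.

Plan A = 1/12 × 41 + 7/12 × 108 + 1/3 × 49 = 3.4167 + 63 + 16.3333 = 82.75
Plan B: 63 (certain)

Plan B (63 days)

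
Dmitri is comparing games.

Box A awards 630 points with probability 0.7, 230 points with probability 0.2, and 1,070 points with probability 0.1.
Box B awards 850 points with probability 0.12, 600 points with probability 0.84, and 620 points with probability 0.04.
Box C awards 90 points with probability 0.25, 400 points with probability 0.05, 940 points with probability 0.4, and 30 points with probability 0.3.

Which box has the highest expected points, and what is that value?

Box B (630.8 points)

Box A = 0.7 × 630 + 0.2 × 230 + 0.1 × 1070 = 441 + 46 + 107 = 594
Box B = 0.12 × 850 + 0.84 × 600 + 0.04 × 620 = 102 + 504 + 24.8 = 630.8
Box C = 0.25 × 90 + 0.05 × 400 + 0.4 × 940 + 0.3 × 30 = 22.5 + 20 + 376 + 9 = 427.5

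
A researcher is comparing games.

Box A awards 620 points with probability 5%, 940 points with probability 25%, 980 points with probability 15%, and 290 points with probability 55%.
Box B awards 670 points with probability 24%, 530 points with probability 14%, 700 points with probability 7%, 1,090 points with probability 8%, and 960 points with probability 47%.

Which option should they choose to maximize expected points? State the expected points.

Box B (822.4 points)

Box A = 0.05 × 620 + 0.25 × 940 + 0.15 × 980 + 0.55 × 290 = 31 + 235 + 147 + 159.5 = 572.5
Box B = 0.24 × 670 + 0.14 × 530 + 0.07 × 700 + 0.08 × 1090 + 0.47 × 960 = 160.8 + 74.2 + 49 + 87.2 + 451.2 = 822.4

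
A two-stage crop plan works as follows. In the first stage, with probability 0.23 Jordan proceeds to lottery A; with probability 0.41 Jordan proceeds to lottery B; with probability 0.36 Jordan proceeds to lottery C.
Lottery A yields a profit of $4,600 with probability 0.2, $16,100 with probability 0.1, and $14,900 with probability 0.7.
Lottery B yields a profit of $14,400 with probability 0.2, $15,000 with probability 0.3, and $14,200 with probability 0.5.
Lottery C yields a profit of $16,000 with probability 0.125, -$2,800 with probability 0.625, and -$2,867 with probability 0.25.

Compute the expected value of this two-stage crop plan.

$8,749.57

EV(A) = 0.2 × 4600 + 0.1 × 16100 + 0.7 × 14900 = 920 + 1610 + 10430 = 12960
EV(B) = 0.2 × 14400 + 0.3 × 15000 + 0.5 × 14200 = 2880 + 4500 + 7100 = 14480
EV(C) = 0.125 × 16000 + 0.625 × (-2800) + 0.25 × (-2867) = 2000 − 1750 − 716.75 = -466.75
Overall = 0.23 × 12960 + 0.41 × 14480 + 0.36 × (-466.75) = 2980.8 + 5936.8 − 168.03 = 8749.57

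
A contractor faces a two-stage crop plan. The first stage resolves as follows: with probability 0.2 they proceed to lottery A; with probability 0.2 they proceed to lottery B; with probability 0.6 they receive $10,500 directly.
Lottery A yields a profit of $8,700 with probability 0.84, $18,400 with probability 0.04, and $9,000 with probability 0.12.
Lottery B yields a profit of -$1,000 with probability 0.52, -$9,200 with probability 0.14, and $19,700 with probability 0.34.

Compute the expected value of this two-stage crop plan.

$9,102.80

EV(A) = 0.84 × 8700 + 0.04 × 18400 + 0.12 × 9000 = 7308 + 736 + 1080 = 9124
EV(B) = 0.52 × (-1000) + 0.14 × (-9200) + 0.34 × 19700 = -520 − 1288 + 6698 = 4890
Branch C: 10500 (certain)
Overall = 0.2 × 9124 + 0.2 × 4890 + 0.6 × 10500 = 1824.8 + 978 + 6300 = 9102.8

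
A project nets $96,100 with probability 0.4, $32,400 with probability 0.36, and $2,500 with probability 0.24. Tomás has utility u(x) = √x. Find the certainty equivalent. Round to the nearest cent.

E[u] = 0.4·√96100 + 0.36·√32400 + 0.24·√2500 = 0.4·310 + 0.36·180 + 0.24·50 = 200.8
CE = (200.8)² = 40320.64

$40,320.64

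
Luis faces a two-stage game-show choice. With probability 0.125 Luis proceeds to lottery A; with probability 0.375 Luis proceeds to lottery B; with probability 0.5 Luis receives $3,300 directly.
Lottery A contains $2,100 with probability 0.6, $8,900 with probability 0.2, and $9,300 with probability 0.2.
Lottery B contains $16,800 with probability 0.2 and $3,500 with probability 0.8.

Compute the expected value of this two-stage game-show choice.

$4,572.50

EV(A) = 0.6 × 2100 + 0.2 × 8900 + 0.2 × 9300 = 1260 + 1780 + 1860 = 4900
EV(B) = 0.2 × 16800 + 0.8 × 3500 = 3360 + 2800 = 6160
Branch C: 3300 (certain)
Overall = 0.125 × 4900 + 0.375 × 6160 + 0.5 × 3300 = 612.5 + 2310 + 1650 = 4572.5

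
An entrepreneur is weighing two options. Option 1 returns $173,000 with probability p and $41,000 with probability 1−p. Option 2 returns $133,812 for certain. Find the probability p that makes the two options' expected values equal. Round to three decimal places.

p·173000 + (1−p)·41000 = 133812
132000p + 41000 = 133812
p = (133812 − 41000) / 132000

p = 0.703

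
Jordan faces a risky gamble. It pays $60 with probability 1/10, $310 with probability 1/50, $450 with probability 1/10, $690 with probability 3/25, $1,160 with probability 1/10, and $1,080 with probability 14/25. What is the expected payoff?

$860.80

EV = 1/10 × 60 + 1/50 × 310 + 1/10 × 450 + 3/25 × 690 + 1/10 × 1160 + 14/25 × 1080 = 6 + 6.2 + 45 + 82.8 + 116 + 604.8 = 860.8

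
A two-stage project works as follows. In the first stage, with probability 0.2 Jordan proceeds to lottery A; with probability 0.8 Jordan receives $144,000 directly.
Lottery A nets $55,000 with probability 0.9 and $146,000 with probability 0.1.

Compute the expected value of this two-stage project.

EV(A) = 0.9 × 55000 + 0.1 × 146000 = 49500 + 14600 = 64100
Branch B: 144000 (certain)
Overall = 0.2 × 64100 + 0.8 × 144000 = 12820 + 115200 = 128020

$128,020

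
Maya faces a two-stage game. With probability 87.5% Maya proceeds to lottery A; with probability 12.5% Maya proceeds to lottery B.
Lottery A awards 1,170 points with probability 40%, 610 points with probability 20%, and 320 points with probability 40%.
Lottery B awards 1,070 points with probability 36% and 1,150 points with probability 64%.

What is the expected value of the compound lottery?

EV(A) = 0.4 × 1170 + 0.2 × 610 + 0.4 × 320 = 468 + 122 + 128 = 718
EV(B) = 0.36 × 1070 + 0.64 × 1150 = 385.2 + 736 = 1121.2
Overall = 0.875 × 718 + 0.125 × 1121.2 = 628.25 + 140.15 = 768.4

768.4 points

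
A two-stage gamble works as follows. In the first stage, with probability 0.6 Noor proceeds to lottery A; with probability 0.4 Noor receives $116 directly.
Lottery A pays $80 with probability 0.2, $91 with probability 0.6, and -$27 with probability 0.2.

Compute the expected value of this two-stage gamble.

EV(A) = 0.2 × 80 + 0.6 × 91 + 0.2 × (-27) = 16 + 54.6 − 5.4 = 65.2
Branch B: 116 (certain)
Overall = 0.6 × 65.2 + 0.4 × 116 = 39.12 + 46.4 = 85.52

$85.52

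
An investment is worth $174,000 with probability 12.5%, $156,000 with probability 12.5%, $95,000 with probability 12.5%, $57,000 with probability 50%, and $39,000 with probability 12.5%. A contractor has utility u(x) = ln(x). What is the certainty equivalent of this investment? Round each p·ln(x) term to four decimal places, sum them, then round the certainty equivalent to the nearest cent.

E[u] = 0.125·ln(174000) + 0.125·ln(156000) + 0.125·ln(95000) + 0.5·ln(57000) + 0.125·ln(39000) = 1.5084 + 1.4947 + 1.4327 + 5.4754 + 1.3214 = 11.2326
CE = e^11.2326 ≈ 75553.78

$75,553.78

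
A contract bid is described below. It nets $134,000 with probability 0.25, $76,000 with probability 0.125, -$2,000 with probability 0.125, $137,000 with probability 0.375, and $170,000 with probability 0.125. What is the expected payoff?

$115,375

EV = 0.25 × 134000 + 0.125 × 76000 + 0.125 × (-2000) + 0.375 × 137000 + 0.125 × 170000 = 33500 + 9500 − 250 + 51375 + 21250 = 115375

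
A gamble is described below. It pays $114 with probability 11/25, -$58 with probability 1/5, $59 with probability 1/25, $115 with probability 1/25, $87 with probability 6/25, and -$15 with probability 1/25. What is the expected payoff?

EV = 11/25 × 114 + 1/5 × (-58) + 1/25 × 59 + 1/25 × 115 + 6/25 × 87 + 1/25 × (-15) = 50.16 − 11.6 + 2.36 + 4.6 + 20.88 − 0.6 = 65.8

$65.80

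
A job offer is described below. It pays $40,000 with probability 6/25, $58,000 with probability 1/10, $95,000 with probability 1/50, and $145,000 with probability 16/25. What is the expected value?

EV = 6/25 × 40000 + 1/10 × 58000 + 1/50 × 95000 + 16/25 × 145000 = 9600 + 5800 + 1900 + 92800 = 110100

$110,100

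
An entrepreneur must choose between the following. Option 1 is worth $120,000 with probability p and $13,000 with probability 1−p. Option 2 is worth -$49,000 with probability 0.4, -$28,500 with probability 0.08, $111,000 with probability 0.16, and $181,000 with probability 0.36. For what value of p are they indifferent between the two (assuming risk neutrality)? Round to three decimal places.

EV(Option 2) = 0.4 × (-49000) + 0.08 × (-28500) + 0.16 × 111000 + 0.36 × 181000 = -19600 − 2280 + 17760 + 65160 = 61040
p·120000 + (1−p)·13000 = 61040
107000p + 13000 = 61040
p = (61040 − 13000) / 107000

p = 0.449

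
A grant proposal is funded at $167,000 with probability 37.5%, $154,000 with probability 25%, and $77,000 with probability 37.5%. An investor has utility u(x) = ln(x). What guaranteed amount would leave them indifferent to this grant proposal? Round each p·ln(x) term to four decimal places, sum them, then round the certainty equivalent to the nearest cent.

$122,418.40

E[u] = 0.375·ln(167000) + 0.25·ln(154000) + 0.375·ln(77000) = 4.5097 + 2.9862 + 4.2193 = 11.7152
CE = e^11.7152 ≈ 122418.40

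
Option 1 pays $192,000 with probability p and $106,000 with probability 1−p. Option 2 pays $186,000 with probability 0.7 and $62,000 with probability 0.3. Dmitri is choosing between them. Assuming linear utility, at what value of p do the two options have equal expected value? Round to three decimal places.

EV(Option 2) = 0.7 × 186000 + 0.3 × 62000 = 130200 + 18600 = 148800
p·192000 + (1−p)·106000 = 148800
86000p + 106000 = 148800
p = (148800 − 106000) / 86000

p = 0.498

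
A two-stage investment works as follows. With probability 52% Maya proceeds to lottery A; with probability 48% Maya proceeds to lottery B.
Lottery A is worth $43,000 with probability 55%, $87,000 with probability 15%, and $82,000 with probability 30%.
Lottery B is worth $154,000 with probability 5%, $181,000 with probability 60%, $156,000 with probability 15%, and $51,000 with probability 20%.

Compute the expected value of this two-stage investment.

$103,828

EV(A) = 0.55 × 43000 + 0.15 × 87000 + 0.3 × 82000 = 23650 + 13050 + 24600 = 61300
EV(B) = 0.05 × 154000 + 0.6 × 181000 + 0.15 × 156000 + 0.2 × 51000 = 7700 + 108600 + 23400 + 10200 = 149900
Overall = 0.52 × 61300 + 0.48 × 149900 = 31876 + 71952 = 103828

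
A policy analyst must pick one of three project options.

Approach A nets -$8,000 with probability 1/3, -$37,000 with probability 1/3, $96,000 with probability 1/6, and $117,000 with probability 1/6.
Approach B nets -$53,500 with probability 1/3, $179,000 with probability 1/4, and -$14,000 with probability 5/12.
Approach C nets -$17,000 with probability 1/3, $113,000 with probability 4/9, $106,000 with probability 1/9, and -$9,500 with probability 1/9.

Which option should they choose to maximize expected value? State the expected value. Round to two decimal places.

Approach C ($55,277.78)

Approach A = 1/3 × (-8000) + 1/3 × (-37000) + 1/6 × 96000 + 1/6 × 117000 = -2666.6667 − 12333.3333 + 16000 + 19500 = 20500
Approach B = 1/3 × (-53500) + 1/4 × 179000 + 5/12 × (-14000) = -17833.3333 + 44750 − 5833.3333 = 21083.3333
Approach C = 1/3 × (-17000) + 4/9 × 113000 + 1/9 × 106000 + 1/9 × (-9500) = -5666.6667 + 50222.2222 + 11777.7778 − 1055.5556 = 55277.7778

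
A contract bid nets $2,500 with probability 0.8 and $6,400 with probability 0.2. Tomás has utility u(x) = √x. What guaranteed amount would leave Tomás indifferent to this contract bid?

$3,136

E[u] = 0.8·√2500 + 0.2·√6400 = 0.8·50 + 0.2·80 = 56
CE = (56)² = 3136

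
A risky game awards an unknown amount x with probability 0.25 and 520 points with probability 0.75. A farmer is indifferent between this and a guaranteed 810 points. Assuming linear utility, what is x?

0.25·x + 0.75·520 = 810
0.25·x = 810 − 390 = 420
x = 420 / 0.25 = 1680

x = 1,680 points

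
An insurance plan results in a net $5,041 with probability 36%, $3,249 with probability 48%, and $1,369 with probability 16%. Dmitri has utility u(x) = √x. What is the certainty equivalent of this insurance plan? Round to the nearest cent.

$3,462.15

E[u] = 0.36·√5041 + 0.48·√3249 + 0.16·√1369 = 0.36·71 + 0.48·57 + 0.16·37 = 58.84
CE = (58.84)² = 3462.1456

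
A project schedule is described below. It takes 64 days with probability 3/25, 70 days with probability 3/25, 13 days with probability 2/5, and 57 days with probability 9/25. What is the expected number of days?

41.8 days

EV = 3/25 × 64 + 3/25 × 70 + 2/5 × 13 + 9/25 × 57 = 7.68 + 8.4 + 5.2 + 20.52 = 41.8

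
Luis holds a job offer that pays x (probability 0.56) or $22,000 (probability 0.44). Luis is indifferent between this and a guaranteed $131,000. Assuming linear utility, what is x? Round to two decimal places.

x = $216,642.86

0.56·x + 0.44·22000 = 131000
0.56·x = 131000 − 9680 = 121320
x = 121320 / 0.56 = 216642.8571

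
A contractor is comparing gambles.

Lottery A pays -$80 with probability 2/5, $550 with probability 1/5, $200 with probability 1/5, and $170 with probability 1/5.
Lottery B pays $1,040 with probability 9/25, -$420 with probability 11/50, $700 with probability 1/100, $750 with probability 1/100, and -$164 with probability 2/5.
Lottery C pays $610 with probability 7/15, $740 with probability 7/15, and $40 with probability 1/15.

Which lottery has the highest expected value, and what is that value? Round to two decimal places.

Lottery A = 2/5 × (-80) + 1/5 × 550 + 1/5 × 200 + 1/5 × 170 = -32 + 110 + 40 + 34 = 152
Lottery B = 9/25 × 1040 + 11/50 × (-420) + 1/100 × 700 + 1/100 × 750 + 2/5 × (-164) = 374.4 − 92.4 + 7 + 7.5 − 65.6 = 230.9
Lottery C = 7/15 × 610 + 7/15 × 740 + 1/15 × 40 = 284.6667 + 345.3333 + 2.6667 = 632.6667

Lottery C ($632.67)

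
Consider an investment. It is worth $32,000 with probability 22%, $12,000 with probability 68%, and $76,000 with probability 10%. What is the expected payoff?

EV = 0.22 × 32000 + 0.68 × 12000 + 0.1 × 76000 = 7040 + 8160 + 7600 = 22800

$22,800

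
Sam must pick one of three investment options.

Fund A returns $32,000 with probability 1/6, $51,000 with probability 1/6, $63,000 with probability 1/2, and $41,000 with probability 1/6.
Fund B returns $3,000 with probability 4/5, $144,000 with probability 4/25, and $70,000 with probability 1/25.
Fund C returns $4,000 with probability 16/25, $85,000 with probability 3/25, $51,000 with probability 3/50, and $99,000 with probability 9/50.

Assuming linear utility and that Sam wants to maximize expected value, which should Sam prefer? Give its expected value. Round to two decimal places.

Fund A = 1/6 × 32000 + 1/6 × 51000 + 1/2 × 63000 + 1/6 × 41000 = 5333.3333 + 8500 + 31500 + 6833.3333 = 52166.6667
Fund B = 4/5 × 3000 + 4/25 × 144000 + 1/25 × 70000 = 2400 + 23040 + 2800 = 28240
Fund C = 16/25 × 4000 + 3/25 × 85000 + 3/50 × 51000 + 9/50 × 99000 = 2560 + 10200 + 3060 + 17820 = 33640

Fund A ($52,166.67)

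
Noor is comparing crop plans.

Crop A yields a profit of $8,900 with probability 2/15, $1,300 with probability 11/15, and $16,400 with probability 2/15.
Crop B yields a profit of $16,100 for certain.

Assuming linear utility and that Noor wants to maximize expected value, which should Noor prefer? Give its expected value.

Crop B ($16,100)

Crop A = 2/15 × 8900 + 11/15 × 1300 + 2/15 × 16400 = 1186.6667 + 953.3333 + 2186.6667 = 4326.6667
Crop B: 16100 (certain)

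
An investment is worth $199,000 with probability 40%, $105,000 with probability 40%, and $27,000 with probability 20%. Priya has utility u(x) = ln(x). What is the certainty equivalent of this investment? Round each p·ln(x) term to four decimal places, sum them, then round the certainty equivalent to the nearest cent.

E[u] = 0.4·ln(199000) + 0.4·ln(105000) + 0.2·ln(27000) = 4.8804 + 4.6247 + 2.0407 = 11.5458
CE = e^11.5458 ≈ 103342.09

$103,342.09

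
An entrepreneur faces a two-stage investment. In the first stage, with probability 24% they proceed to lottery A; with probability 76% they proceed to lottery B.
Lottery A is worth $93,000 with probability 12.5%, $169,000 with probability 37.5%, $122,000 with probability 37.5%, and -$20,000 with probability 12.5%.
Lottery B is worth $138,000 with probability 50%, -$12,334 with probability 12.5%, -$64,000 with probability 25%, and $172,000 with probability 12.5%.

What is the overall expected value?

EV(A) = 0.125 × 93000 + 0.375 × 169000 + 0.375 × 122000 + 0.125 × (-20000) = 11625 + 63375 + 45750 − 2500 = 118250
EV(B) = 0.5 × 138000 + 0.125 × (-12334) + 0.25 × (-64000) + 0.125 × 172000 = 69000 − 1541.75 − 16000 + 21500 = 72958.25
Overall = 0.24 × 118250 + 0.76 × 72958.25 = 28380 + 55448.27 = 83828.27

$83,828.27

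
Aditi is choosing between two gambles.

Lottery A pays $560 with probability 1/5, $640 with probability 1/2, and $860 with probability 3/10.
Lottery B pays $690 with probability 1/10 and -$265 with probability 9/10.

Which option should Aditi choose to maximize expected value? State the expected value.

Lottery A = 1/5 × 560 + 1/2 × 640 + 3/10 × 860 = 112 + 320 + 258 = 690
Lottery B = 1/10 × 690 + 9/10 × (-265) = 69 − 238.5 = -169.5

Lottery A ($690)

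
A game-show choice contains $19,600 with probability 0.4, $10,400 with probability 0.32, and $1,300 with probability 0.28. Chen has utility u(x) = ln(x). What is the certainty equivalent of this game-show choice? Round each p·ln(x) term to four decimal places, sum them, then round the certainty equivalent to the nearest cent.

$7,486.08

E[u] = 0.4·ln(19600) + 0.32·ln(10400) + 0.28·ln(1300) = 3.9533 + 2.9599 + 2.0076 = 8.9208
CE = e^8.9208 ≈ 7486.08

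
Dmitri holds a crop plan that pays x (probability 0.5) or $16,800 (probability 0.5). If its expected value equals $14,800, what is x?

0.5·x + 0.5·16800 = 14800
0.5·x = 14800 − 8400 = 6400
x = 6400 / 0.5 = 12800

x = $12,800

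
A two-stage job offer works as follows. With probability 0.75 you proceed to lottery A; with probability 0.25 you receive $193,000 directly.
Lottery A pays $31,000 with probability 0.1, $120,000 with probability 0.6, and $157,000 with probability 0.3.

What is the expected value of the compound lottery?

$139,900

EV(A) = 0.1 × 31000 + 0.6 × 120000 + 0.3 × 157000 = 3100 + 72000 + 47100 = 122200
Branch B: 193000 (certain)
Overall = 0.75 × 122200 + 0.25 × 193000 = 91650 + 48250 = 139900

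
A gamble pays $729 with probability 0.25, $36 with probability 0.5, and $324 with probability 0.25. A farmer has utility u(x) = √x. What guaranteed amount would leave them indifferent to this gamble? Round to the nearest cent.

$203.06

E[u] = 0.25·√729 + 0.5·√36 + 0.25·√324 = 0.25·27 + 0.5·6 + 0.25·18 = 14.25
CE = (14.25)² = 203.0625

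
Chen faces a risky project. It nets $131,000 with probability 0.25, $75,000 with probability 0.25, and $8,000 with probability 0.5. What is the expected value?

EV = 0.25 × 131000 + 0.25 × 75000 + 0.5 × 8000 = 32750 + 18750 + 4000 = 55500

$55,500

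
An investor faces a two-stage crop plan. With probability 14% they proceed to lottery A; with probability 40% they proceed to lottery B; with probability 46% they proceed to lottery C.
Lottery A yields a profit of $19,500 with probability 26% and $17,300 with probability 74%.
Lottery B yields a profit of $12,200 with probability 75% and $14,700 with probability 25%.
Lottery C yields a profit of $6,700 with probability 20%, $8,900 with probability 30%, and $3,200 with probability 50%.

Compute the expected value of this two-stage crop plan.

$10,212.68

EV(A) = 0.26 × 19500 + 0.74 × 17300 = 5070 + 12802 = 17872
EV(B) = 0.75 × 12200 + 0.25 × 14700 = 9150 + 3675 = 12825
EV(C) = 0.2 × 6700 + 0.3 × 8900 + 0.5 × 3200 = 1340 + 2670 + 1600 = 5610
Overall = 0.14 × 17872 + 0.4 × 12825 + 0.46 × 5610 = 2502.08 + 5130 + 2580.6 = 10212.68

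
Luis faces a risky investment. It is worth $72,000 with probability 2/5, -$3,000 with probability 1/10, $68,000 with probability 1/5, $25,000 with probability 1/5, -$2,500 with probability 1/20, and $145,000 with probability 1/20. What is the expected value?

$54,225

EV = 2/5 × 72000 + 1/10 × (-3000) + 1/5 × 68000 + 1/5 × 25000 + 1/20 × (-2500) + 1/20 × 145000 = 28800 − 300 + 13600 + 5000 − 125 + 7250 = 54225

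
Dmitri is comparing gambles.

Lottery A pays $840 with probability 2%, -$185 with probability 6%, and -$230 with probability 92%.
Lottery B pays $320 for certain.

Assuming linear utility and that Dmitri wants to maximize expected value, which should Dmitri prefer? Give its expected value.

Lottery A = 0.02 × 840 + 0.06 × (-185) + 0.92 × (-230) = 16.8 − 11.1 − 211.6 = -205.9
Lottery B: 320 (certain)

Lottery B ($320)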